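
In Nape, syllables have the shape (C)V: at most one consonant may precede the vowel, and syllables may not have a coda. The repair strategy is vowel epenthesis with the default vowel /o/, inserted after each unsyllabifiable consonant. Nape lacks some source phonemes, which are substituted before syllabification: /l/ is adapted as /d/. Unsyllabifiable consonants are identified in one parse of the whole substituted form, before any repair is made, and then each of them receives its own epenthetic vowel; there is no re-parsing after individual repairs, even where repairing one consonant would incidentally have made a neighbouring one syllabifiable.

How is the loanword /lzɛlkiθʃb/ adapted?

dozɛdokiθoʃobo

Substitution: /l/ → /d/, giving /dzɛdkiθʃb/.
Syllabifying with onset maximization leaves /d/, /d/, /θ/, /ʃ/, /b/ stranded (no codas are permitted; onsets are limited to one consonant).
Each unlicensed consonant becomes the onset of a new syllable: /d/ → /do/, /d/ → /do/, /θ/ → /θo/, /ʃ/ → /ʃo/, /b/ → /bo/.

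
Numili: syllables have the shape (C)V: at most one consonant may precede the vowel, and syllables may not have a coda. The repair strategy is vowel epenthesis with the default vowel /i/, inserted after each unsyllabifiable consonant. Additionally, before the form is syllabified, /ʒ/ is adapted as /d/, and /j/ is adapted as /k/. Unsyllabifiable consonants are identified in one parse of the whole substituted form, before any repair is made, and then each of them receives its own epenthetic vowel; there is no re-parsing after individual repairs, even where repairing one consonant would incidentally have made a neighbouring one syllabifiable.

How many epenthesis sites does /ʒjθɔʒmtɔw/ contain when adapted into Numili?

5

After substitution the input is /dkθɔdmtɔw/.
The unsyllabifiable consonants are /d/, /k/, /d/, /m/, /w/; each receives one epenthetic vowel.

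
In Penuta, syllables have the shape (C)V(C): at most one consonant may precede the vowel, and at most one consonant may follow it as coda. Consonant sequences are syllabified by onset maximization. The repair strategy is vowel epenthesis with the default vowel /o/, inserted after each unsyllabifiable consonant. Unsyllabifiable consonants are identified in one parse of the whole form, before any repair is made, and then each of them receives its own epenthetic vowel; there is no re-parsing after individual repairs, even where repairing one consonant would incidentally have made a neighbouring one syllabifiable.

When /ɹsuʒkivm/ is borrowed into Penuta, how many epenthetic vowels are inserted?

The unsyllabifiable consonants are /ɹ/, /m/; each receives one epenthetic vowel.

2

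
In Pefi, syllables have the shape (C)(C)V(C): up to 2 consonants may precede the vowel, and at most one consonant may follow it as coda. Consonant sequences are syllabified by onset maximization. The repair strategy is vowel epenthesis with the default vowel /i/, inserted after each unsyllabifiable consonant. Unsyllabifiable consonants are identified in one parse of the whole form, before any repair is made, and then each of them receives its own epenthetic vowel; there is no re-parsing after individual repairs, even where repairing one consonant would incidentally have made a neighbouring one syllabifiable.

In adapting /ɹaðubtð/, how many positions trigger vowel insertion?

The unsyllabifiable consonants are /t/, /ð/; each receives one epenthetic vowel.

2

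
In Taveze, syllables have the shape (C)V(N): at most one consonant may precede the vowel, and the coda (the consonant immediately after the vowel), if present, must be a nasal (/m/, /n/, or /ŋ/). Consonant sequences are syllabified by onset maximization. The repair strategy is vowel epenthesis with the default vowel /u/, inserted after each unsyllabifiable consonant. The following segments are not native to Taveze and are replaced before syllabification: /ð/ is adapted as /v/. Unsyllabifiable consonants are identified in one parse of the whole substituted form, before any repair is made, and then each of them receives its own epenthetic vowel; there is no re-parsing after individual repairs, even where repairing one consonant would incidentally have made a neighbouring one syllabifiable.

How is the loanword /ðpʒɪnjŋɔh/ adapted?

vupuʒɪnjuŋɔhu

Substitution: /ð/ → /v/, giving /vpʒɪnjŋɔh/.
The consonants /v/, /p/, /j/, /h/ cannot be parsed into a legal (C)V(N) syllable (only a nasal (/m/, /n/, or /ŋ/) is licensed in coda position; onsets are limited to one consonant).
Each unlicensed consonant becomes the onset of a new syllable: /v/ → /vu/, /p/ → /pu/, /j/ → /ju/, /h/ → /hu/.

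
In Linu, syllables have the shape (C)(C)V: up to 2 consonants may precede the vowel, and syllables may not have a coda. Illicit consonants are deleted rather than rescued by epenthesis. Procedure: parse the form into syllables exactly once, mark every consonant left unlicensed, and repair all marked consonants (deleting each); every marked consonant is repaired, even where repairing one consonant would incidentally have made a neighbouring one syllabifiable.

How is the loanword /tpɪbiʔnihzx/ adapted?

Under (C)(C)V, the unsyllabifiable consonants are /h/, /z/, /x/ (no codas are permitted; onsets may contain at most 2 consonants).
Each unlicensed consonant is deleted: /h/, /z/, /x/.

tpɪbiʔni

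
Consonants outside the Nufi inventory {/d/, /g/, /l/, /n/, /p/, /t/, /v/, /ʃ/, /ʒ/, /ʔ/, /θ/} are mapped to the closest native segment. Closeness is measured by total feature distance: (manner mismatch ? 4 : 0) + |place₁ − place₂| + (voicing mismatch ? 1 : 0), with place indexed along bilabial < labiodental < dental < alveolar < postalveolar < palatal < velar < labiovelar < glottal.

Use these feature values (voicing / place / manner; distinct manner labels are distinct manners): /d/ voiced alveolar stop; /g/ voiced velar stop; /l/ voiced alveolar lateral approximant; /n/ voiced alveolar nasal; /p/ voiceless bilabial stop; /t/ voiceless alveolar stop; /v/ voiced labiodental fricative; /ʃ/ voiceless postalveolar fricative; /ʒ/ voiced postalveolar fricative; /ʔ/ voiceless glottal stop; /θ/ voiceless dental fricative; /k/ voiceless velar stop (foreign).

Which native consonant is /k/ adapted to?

g

/g/ is closest: same manner (stop), place distance 0 (velar→velar), voicing differs (+1); total 1. Next closest is /ʔ/ at distance 2.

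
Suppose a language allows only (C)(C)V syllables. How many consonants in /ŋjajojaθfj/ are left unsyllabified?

The consonants /θ/, /f/, /j/ cannot be parsed into a legal (C)(C)V syllable (no codas are permitted; onsets may contain at most 2 consonants).

3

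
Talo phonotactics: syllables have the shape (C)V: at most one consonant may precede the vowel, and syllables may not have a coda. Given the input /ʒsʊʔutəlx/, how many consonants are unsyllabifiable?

3

Syllabifying with onset maximization leaves /ʒ/, /l/, /x/ stranded (no codas are permitted; onsets are limited to one consonant).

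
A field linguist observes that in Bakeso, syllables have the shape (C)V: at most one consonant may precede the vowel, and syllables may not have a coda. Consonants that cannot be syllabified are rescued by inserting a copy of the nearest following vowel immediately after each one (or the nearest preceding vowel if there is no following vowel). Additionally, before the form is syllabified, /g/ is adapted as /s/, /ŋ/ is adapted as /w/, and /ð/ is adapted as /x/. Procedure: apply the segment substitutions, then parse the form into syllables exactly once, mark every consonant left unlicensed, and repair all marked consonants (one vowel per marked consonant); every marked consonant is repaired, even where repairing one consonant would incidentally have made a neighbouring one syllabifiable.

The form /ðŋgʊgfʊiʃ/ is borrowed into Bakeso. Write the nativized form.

xʊwʊsʊsʊfʊiʃi

Substitution: /ð/ → /x/, /ŋ/ → /w/, /g/ → /s/, giving /xwsʊsfʊiʃ/.
Syllabifying with onset maximization leaves /x/, /w/, /s/, /ʃ/ stranded (no codas are permitted; onsets are limited to one consonant).
Epenthesis after each stranded consonant: /x/ → /xʊ/, /w/ → /wʊ/, /s/ → /sʊ/, /ʃ/ → /ʃi/.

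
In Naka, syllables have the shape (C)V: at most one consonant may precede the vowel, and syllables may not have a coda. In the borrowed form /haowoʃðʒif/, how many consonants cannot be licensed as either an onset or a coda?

The consonants /ʃ/, /ð/, /f/ cannot be parsed into a legal (C)V syllable (no codas are permitted; onsets are limited to one consonant).

3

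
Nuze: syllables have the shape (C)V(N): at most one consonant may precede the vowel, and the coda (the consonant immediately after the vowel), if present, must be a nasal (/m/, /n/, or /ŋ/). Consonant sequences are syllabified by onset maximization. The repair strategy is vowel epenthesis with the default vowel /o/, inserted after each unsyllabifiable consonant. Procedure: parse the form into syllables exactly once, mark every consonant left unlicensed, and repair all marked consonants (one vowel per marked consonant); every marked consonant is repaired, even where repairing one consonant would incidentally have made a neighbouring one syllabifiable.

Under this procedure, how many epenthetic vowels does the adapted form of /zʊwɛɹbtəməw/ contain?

3

The unsyllabifiable consonants are /ɹ/, /b/, /w/; each receives one epenthetic vowel.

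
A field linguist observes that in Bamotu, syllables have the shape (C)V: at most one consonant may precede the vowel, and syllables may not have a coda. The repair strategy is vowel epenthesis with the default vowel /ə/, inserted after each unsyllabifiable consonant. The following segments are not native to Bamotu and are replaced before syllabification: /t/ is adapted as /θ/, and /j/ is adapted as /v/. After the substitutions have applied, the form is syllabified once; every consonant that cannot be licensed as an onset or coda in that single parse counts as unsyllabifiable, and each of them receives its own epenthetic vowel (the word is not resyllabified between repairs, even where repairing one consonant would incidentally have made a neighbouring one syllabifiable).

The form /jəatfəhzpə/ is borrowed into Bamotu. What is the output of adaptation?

Substitution: /j/ → /v/, /t/ → /θ/, giving /vəaθfəhzpə/.
Under (C)V, the unsyllabifiable consonants are /θ/, /h/, /z/ (no codas are permitted; onsets are limited to one consonant).
Inserting the epenthetic vowel yields /θ/ → /θə/, /h/ → /hə/, /z/ → /zə/.

vəaθəfəhəzəpə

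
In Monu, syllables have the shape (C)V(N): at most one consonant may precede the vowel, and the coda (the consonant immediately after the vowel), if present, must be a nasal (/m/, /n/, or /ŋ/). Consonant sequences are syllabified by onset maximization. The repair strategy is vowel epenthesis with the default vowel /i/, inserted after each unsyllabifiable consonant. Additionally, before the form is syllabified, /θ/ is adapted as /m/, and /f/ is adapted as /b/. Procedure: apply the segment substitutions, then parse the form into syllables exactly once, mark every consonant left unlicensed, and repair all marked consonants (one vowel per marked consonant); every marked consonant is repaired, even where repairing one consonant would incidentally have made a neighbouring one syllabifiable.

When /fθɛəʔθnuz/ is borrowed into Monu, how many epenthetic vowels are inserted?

After substitution the input is /bmɛəʔmnuz/.
The unsyllabifiable consonants are /b/, /ʔ/, /m/, /z/; each receives one epenthetic vowel.

4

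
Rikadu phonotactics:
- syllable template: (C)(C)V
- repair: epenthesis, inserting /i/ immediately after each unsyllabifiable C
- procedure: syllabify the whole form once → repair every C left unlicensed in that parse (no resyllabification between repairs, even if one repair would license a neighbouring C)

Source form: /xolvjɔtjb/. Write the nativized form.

The consonants /l/, /t/, /j/, /b/ cannot be parsed into a legal (C)(C)V syllable (no codas are permitted; onsets may contain at most 2 consonants).
Inserting the epenthetic vowel yields /l/ → /li/, /t/ → /ti/, /j/ → /ji/, /b/ → /bi/.

xolivjɔtijibi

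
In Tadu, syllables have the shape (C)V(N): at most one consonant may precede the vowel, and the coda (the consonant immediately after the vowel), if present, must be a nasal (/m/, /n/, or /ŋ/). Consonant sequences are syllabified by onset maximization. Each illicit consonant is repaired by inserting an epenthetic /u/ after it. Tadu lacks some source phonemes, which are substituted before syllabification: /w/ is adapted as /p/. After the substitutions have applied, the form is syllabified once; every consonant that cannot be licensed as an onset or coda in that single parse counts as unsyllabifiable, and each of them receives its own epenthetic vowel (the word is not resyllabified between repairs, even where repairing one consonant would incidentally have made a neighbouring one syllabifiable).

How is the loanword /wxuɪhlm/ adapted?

Substitution: /w/ → /p/, giving /pxuɪhlm/.
Under (C)V(N), the unsyllabifiable consonants are /p/, /h/, /l/, /m/ (only a nasal (/m/, /n/, or /ŋ/) is licensed in coda position; onsets are limited to one consonant).
Epenthesis after each stranded consonant: /p/ → /pu/, /h/ → /hu/, /l/ → /lu/, /m/ → /mu/.

puxuɪhulumu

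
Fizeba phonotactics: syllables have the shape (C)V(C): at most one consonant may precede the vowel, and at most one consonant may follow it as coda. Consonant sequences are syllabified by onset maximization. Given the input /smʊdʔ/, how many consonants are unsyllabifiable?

Under (C)V(C), the unsyllabifiable consonants are /s/, /ʔ/ (at most one coda consonant is licensed; onsets are limited to one consonant).

2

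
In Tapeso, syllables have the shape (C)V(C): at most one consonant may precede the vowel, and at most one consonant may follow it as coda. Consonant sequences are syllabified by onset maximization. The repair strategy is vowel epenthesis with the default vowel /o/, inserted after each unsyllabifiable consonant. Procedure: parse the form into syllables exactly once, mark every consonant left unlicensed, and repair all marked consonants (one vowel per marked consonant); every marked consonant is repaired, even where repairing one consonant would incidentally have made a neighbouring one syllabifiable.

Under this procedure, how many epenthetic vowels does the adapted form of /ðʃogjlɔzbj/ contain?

The unsyllabifiable consonants are /ð/, /j/, /b/, /j/; each receives one epenthetic vowel.

4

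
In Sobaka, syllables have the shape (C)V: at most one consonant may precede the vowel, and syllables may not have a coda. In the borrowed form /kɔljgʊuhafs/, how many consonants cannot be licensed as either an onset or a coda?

Syllabifying with onset maximization leaves /l/, /j/, /f/, /s/ stranded (no codas are permitted; onsets are limited to one consonant).

4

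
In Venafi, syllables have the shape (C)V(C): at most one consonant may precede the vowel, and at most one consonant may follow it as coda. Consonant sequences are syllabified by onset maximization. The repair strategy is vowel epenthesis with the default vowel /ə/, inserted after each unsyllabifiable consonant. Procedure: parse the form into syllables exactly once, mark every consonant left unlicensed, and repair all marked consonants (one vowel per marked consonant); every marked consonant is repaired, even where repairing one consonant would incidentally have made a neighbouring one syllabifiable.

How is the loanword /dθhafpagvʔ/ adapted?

Syllabifying with onset maximization leaves /d/, /θ/, /v/, /ʔ/ stranded (at most one coda consonant is licensed; onsets are limited to one consonant).
Inserting the epenthetic vowel yields /d/ → /də/, /θ/ → /θə/, /v/ → /və/, /ʔ/ → /ʔə/.

dəθəhafpagvəʔə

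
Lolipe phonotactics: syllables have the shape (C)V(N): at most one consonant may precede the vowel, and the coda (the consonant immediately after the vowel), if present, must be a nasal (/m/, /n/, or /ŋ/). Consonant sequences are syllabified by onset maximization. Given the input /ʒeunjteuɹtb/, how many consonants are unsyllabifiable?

4

Under (C)V(N), the unsyllabifiable consonants are /j/, /ɹ/, /t/, /b/ (only a nasal (/m/, /n/, or /ŋ/) is licensed in coda position; onsets are limited to one consonant).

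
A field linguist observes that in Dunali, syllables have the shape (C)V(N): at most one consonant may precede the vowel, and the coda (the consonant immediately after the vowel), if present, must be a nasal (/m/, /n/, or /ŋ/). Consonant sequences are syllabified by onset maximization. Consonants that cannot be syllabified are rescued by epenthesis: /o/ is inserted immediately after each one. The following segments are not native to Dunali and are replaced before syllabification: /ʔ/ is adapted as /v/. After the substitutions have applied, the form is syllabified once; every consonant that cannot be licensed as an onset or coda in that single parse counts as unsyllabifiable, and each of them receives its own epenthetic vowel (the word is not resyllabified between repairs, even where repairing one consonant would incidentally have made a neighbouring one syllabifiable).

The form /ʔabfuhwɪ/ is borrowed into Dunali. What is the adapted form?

vabofuhowɪ

Substitution: /ʔ/ → /v/, giving /vabfuhwɪ/.
Syllabifying with onset maximization leaves /b/, /h/ stranded (only a nasal (/m/, /n/, or /ŋ/) is licensed in coda position; onsets are limited to one consonant).
Inserting the epenthetic vowel yields /b/ → /bo/, /h/ → /ho/.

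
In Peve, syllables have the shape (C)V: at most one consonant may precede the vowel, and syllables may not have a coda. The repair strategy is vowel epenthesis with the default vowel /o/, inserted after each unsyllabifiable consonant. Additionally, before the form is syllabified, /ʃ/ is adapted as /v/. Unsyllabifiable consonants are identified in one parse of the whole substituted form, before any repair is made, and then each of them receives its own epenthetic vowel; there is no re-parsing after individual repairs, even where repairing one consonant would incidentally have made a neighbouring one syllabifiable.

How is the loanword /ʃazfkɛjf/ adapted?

Substitution: /ʃ/ → /v/, giving /vazfkɛjf/.
Under (C)V, the unsyllabifiable consonants are /z/, /f/, /j/, /f/ (no codas are permitted; onsets are limited to one consonant).
Each unlicensed consonant becomes the onset of a new syllable: /z/ → /zo/, /f/ → /fo/, /j/ → /jo/, /f/ → /fo/.

vazofokɛjofo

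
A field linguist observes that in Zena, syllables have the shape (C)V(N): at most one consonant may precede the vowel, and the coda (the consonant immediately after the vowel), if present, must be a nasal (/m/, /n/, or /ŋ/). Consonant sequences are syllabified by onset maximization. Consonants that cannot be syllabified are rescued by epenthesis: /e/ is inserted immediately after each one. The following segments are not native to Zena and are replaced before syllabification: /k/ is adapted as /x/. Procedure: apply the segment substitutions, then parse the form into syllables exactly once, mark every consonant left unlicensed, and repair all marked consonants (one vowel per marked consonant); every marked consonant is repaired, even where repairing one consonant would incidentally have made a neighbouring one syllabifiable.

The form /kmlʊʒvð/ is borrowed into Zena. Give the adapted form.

xemelʊʒeveðe

Substitution: /k/ → /x/, giving /xmlʊʒvð/.
The consonants /x/, /m/, /ʒ/, /v/, /ð/ cannot be parsed into a legal (C)V(N) syllable (only a nasal (/m/, /n/, or /ŋ/) is licensed in coda position; onsets are limited to one consonant).
Each unlicensed consonant becomes the onset of a new syllable: /x/ → /xe/, /m/ → /me/, /ʒ/ → /ʒe/, /v/ → /ve/, /ð/ → /ðe/.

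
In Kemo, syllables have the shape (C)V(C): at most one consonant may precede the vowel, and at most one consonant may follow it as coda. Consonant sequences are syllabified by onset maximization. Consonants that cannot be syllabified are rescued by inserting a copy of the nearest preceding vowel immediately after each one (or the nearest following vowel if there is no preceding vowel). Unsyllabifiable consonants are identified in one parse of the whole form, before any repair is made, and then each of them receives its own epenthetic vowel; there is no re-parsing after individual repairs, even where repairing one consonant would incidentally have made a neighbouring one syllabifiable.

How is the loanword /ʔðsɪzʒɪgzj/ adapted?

ʔɪðɪsɪzʒɪgzɪjɪ

Syllabifying with onset maximization leaves /ʔ/, /ð/, /z/, /j/ stranded (at most one coda consonant is licensed; onsets are limited to one consonant).
Epenthesis after each stranded consonant: /ʔ/ → /ʔɪ/, /ð/ → /ðɪ/, /z/ → /zɪ/, /j/ → /jɪ/.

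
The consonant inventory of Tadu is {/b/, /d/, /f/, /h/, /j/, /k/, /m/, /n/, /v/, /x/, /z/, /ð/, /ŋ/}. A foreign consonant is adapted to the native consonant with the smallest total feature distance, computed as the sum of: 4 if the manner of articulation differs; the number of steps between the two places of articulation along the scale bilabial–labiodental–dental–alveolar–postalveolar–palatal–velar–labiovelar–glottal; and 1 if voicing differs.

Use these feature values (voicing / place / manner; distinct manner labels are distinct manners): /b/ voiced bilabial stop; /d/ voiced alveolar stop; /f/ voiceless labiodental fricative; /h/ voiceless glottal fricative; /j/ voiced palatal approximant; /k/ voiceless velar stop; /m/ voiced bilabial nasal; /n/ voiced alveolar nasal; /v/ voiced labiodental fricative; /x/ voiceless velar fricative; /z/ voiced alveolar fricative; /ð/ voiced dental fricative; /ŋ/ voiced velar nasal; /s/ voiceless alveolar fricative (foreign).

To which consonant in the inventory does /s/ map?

z

/z/ is closest: same manner (fricative), place distance 0 (alveolar→alveolar), voicing differs (+1); total 1. Next closest is /f/ at distance 2.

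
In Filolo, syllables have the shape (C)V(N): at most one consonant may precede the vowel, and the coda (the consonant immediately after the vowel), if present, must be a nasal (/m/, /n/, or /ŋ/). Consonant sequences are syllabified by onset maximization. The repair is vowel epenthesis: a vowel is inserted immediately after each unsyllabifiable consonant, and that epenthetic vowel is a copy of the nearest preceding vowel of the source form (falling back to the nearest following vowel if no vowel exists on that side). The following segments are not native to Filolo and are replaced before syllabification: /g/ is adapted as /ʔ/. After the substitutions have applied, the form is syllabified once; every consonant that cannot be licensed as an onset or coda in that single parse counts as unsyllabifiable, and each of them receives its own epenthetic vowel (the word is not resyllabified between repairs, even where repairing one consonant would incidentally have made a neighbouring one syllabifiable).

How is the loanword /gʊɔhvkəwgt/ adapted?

Substitution: /g/ → /ʔ/, giving /ʔʊɔhvkəwʔt/.
Syllabifying with onset maximization leaves /h/, /v/, /w/, /ʔ/, /t/ stranded (only a nasal (/m/, /n/, or /ŋ/) is licensed in coda position; onsets are limited to one consonant).
Each unlicensed consonant becomes the onset of a new syllable: /h/ → /hɔ/, /v/ → /vɔ/, /w/ → /wə/, /ʔ/ → /ʔə/, /t/ → /tə/.

ʔʊɔhɔvɔkəwəʔətə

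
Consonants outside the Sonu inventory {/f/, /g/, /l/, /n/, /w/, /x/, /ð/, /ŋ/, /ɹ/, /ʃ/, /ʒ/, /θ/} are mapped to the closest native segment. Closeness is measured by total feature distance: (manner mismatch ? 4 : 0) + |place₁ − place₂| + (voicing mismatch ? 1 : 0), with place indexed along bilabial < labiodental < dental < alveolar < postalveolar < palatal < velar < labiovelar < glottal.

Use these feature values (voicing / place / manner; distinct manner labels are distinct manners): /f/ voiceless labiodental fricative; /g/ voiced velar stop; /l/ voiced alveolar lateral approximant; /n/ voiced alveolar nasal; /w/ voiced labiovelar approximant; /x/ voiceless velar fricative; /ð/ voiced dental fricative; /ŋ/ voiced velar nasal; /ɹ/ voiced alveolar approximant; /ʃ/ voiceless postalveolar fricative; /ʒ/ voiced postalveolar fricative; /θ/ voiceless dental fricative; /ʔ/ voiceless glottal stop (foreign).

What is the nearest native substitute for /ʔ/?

g

/g/ is closest: same manner (stop), place distance 2 (glottal→velar), voicing differs (+1); total 3. Next closest is /w/ at distance 6.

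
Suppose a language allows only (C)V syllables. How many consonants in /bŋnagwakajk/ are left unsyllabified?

5

Under (C)V, the unsyllabifiable consonants are /b/, /ŋ/, /g/, /j/, /k/ (no codas are permitted; onsets are limited to one consonant).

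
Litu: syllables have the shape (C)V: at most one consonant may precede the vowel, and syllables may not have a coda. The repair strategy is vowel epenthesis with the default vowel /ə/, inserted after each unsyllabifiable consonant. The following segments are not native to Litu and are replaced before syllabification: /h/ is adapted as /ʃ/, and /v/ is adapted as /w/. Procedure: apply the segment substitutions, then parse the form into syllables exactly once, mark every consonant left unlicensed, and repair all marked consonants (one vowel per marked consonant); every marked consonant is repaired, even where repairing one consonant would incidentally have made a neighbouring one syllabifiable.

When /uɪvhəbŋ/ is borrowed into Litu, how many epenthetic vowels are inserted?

3

After substitution the input is /uɪwʃəbŋ/.
The unsyllabifiable consonants are /w/, /b/, /ŋ/; each receives one epenthetic vowel.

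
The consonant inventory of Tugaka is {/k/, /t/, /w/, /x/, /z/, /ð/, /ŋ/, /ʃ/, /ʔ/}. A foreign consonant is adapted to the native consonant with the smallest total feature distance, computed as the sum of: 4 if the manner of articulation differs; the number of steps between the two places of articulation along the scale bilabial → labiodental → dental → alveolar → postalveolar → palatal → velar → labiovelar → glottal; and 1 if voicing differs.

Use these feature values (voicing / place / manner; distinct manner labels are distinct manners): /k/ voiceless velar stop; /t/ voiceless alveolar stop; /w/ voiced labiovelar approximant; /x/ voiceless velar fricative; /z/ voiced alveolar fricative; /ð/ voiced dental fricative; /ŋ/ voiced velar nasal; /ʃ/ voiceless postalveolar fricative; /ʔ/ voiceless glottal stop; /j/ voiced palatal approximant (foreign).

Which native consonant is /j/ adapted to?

/w/ is closest: same manner (approximant), place distance 2 (palatal→labiovelar), same voicing; total 2. Next closest is /ŋ/ at distance 5.

w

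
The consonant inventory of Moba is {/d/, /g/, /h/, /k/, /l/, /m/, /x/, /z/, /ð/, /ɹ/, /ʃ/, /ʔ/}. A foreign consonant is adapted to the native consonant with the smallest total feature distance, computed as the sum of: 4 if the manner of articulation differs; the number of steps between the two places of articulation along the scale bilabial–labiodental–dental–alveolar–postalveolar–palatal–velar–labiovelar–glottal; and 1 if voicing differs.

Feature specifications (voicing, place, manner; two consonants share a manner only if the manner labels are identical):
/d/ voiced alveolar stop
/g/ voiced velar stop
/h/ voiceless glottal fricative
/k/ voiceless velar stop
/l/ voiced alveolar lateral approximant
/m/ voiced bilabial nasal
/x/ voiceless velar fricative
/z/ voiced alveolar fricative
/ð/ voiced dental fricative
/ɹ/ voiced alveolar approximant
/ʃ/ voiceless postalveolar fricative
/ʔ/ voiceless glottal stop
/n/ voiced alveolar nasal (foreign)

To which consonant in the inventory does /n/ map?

/m/ is closest: same manner (nasal), place distance 3 (alveolar→bilabial), same voicing; total 3. Next closest is /d/ at distance 4.

m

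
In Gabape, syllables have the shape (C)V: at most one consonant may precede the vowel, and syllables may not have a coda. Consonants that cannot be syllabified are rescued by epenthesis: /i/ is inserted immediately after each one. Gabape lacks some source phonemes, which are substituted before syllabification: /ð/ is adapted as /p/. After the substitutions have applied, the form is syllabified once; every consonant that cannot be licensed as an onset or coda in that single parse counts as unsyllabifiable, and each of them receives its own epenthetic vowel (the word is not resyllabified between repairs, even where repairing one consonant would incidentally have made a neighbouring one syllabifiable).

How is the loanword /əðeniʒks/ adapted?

əpeniʒikisi

Substitution: /ð/ → /p/, giving /əpeniʒks/.
Syllabifying with onset maximization leaves /ʒ/, /k/, /s/ stranded (no codas are permitted; onsets are limited to one consonant).
Epenthesis after each stranded consonant: /ʒ/ → /ʒi/, /k/ → /ki/, /s/ → /si/.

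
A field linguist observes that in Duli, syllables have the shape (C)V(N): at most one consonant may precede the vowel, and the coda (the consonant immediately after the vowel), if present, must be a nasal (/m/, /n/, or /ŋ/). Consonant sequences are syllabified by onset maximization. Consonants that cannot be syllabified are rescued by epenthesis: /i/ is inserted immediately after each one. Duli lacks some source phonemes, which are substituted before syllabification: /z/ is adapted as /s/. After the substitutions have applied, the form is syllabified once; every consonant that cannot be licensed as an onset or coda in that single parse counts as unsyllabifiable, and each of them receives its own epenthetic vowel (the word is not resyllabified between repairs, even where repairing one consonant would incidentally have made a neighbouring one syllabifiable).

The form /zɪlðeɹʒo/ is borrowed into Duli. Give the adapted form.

Substitution: /z/ → /s/, giving /sɪlðeɹʒo/.
Under (C)V(N), the unsyllabifiable consonants are /l/, /ɹ/ (only a nasal (/m/, /n/, or /ŋ/) is licensed in coda position; onsets are limited to one consonant).
Each unlicensed consonant becomes the onset of a new syllable: /l/ → /li/, /ɹ/ → /ɹi/.

sɪliðeɹiʒo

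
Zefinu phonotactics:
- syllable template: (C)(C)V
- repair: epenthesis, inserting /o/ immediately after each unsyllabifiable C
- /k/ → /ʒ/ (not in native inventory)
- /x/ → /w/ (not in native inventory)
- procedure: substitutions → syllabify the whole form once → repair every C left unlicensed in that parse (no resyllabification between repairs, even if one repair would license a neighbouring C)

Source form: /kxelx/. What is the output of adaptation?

Substitution: /k/ → /ʒ/, /x/ → /w/, giving /ʒwelw/.
Under (C)(C)V, the unsyllabifiable consonants are /l/, /w/ (no codas are permitted; onsets may contain at most 2 consonants).
Epenthesis after each stranded consonant: /l/ → /lo/, /w/ → /wo/.

ʒwelowo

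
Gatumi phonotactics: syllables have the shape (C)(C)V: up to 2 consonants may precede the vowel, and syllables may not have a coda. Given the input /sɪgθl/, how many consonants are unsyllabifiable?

3

The consonants /g/, /θ/, /l/ cannot be parsed into a legal (C)(C)V syllable (no codas are permitted; onsets may contain at most 2 consonants).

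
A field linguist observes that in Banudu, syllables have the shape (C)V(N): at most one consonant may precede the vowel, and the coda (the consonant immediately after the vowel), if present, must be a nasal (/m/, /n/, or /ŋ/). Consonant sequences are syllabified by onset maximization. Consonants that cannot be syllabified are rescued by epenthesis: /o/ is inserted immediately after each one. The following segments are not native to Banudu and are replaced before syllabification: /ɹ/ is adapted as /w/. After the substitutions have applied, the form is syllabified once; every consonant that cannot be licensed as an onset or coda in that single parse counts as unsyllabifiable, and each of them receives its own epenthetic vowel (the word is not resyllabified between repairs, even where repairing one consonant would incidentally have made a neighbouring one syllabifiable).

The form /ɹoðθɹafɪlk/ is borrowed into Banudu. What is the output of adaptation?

Substitution: /ɹ/ → /w/, giving /woðθwafɪlk/.
The consonants /ð/, /θ/, /l/, /k/ cannot be parsed into a legal (C)V(N) syllable (only a nasal (/m/, /n/, or /ŋ/) is licensed in coda position; onsets are limited to one consonant).
Each unlicensed consonant becomes the onset of a new syllable: /ð/ → /ðo/, /θ/ → /θo/, /l/ → /lo/, /k/ → /ko/.

woðoθowafɪloko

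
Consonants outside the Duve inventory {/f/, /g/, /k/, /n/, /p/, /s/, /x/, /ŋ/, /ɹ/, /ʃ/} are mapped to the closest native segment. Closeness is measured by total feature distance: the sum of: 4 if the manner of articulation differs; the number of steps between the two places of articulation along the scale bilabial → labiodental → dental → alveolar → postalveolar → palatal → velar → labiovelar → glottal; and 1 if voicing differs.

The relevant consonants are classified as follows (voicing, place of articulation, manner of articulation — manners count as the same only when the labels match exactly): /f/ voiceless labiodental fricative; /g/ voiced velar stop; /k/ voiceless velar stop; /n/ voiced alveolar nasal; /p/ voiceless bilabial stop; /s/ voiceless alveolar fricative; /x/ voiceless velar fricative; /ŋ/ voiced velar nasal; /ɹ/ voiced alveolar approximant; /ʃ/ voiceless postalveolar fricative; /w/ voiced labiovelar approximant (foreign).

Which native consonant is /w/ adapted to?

/ɹ/ is closest: same manner (approximant), place distance 4 (labiovelar→alveolar), same voicing; total 4. Next closest is /g/ at distance 5.

ɹ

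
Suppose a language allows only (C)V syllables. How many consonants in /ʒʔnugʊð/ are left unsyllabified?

3

Syllabifying with onset maximization leaves /ʒ/, /ʔ/, /ð/ stranded (no codas are permitted; onsets are limited to one consonant).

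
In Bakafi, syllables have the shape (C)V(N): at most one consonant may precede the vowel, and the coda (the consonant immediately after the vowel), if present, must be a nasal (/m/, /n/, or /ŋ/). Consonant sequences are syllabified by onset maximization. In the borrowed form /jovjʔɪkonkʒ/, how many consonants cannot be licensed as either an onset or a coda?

Syllabifying with onset maximization leaves /v/, /j/, /k/, /ʒ/ stranded (only a nasal (/m/, /n/, or /ŋ/) is licensed in coda position; onsets are limited to one consonant).

4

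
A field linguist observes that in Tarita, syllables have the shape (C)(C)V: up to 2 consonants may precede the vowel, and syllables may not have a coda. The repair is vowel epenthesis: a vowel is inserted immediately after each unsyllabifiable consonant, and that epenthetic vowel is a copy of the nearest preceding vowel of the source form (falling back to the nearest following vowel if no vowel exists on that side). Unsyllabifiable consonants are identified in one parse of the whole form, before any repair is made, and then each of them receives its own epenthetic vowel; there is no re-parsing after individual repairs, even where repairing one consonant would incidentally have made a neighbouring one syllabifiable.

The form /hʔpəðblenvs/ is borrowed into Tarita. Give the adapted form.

The consonants /h/, /ð/, /n/, /v/, /s/ cannot be parsed into a legal (C)(C)V syllable (no codas are permitted; onsets may contain at most 2 consonants).
Inserting the epenthetic vowel yields /h/ → /hə/, /ð/ → /ðə/, /n/ → /ne/, /v/ → /ve/, /s/ → /se/.

həʔpəðəblenevese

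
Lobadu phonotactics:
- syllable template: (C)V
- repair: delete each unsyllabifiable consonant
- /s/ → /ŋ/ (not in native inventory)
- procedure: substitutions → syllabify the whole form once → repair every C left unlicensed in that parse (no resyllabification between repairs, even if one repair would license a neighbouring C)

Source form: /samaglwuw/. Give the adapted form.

ŋamawu

Substitution: /s/ → /ŋ/, giving /ŋamaglwuw/.
The consonants /g/, /l/, /w/ cannot be parsed into a legal (C)V syllable (no codas are permitted; onsets are limited to one consonant).
Deleting the stranded consonants removes /g/, /l/, /w/.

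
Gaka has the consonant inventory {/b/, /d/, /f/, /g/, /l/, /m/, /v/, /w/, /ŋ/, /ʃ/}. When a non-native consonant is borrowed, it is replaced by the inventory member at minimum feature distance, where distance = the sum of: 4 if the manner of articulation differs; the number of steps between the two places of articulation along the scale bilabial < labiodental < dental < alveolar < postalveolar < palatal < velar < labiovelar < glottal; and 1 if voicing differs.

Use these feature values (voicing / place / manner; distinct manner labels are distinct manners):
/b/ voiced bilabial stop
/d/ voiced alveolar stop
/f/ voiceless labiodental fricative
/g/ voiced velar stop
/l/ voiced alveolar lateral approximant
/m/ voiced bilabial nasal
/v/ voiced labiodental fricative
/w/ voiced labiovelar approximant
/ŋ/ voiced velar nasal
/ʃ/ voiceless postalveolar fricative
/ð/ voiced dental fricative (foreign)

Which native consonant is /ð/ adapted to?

v

/v/ is closest: same manner (fricative), place distance 1 (dental→labiodental), same voicing; total 1. Next closest is /f/ at distance 2.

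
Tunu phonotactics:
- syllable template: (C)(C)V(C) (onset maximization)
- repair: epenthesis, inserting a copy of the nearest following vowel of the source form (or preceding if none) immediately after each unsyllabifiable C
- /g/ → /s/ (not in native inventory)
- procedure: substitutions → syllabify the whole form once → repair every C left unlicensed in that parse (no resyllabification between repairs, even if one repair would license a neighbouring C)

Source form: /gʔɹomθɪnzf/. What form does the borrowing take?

soʔɹomθɪnzɪfɪ

Substitution: /g/ → /s/, giving /sʔɹomθɪnzf/.
The consonants /s/, /z/, /f/ cannot be parsed into a legal (C)(C)V(C) syllable (at most one coda consonant is licensed; onsets may contain at most 2 consonants).
Inserting the epenthetic vowel yields /s/ → /so/, /z/ → /zɪ/, /f/ → /fɪ/.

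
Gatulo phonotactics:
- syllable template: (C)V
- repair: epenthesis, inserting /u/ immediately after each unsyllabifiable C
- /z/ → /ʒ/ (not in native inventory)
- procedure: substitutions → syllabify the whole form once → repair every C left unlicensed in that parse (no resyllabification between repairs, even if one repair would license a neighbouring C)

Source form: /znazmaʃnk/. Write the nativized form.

ʒunaʒumaʃunuku

Substitution: /z/ → /ʒ/, giving /ʒnaʒmaʃnk/.
Under (C)V, the unsyllabifiable consonants are /ʒ/, /ʒ/, /ʃ/, /n/, /k/ (no codas are permitted; onsets are limited to one consonant).
Each unlicensed consonant becomes the onset of a new syllable: /ʒ/ → /ʒu/, /ʒ/ → /ʒu/, /ʃ/ → /ʃu/, /n/ → /nu/, /k/ → /ku/.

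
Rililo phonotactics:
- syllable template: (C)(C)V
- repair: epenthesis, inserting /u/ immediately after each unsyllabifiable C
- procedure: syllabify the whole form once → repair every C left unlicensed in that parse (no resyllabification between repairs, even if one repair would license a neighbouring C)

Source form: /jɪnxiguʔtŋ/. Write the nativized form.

jɪnxiguʔutuŋu

The consonants /ʔ/, /t/, /ŋ/ cannot be parsed into a legal (C)(C)V syllable (no codas are permitted; onsets may contain at most 2 consonants).
Epenthesis after each stranded consonant: /ʔ/ → /ʔu/, /t/ → /tu/, /ŋ/ → /ŋu/.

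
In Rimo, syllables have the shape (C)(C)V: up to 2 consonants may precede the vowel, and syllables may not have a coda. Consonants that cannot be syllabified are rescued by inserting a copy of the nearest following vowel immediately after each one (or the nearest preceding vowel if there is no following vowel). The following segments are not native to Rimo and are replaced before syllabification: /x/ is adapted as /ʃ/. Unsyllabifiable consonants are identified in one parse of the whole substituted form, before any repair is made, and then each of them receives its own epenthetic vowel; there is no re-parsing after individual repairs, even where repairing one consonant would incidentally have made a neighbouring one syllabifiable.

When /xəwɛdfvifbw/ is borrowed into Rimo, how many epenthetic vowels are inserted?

After substitution the input is /ʃəwɛdfvifbw/.
The unsyllabifiable consonants are /d/, /f/, /b/, /w/; each receives one epenthetic vowel.

4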